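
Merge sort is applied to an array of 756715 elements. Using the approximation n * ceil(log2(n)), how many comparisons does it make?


Merge sort divides the array into halves recursively.
Number of levels = ceil(log2(756715)) = 20
At each level, approximately n = 756715 comparisons are needed for merging.
Total comparisons ~ n * ceil(log2(n)) = 756715 * 20 = 15134300


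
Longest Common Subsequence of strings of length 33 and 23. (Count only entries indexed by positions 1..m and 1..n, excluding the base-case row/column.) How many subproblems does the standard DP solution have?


DP table indexed by positions in both strings.
First string: 33 positions
Second string: 23 positions
Total = 33 * 23 = 759


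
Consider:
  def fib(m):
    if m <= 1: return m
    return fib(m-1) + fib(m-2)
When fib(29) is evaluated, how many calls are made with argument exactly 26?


Let N(m) = number of times fib(m) is called while evaluating fib(29).
N(29) = 1 (the initial call).
N(28) = 1 (only fib(29) calls it).
For 1 <= m <= 27: fib(m) is called by fib(m+1) and fib(m+2), so
  N(m) = N(m+1) + N(m+2).
fib(0) is called only by fib(2), so N(0) = N(2).
Walk down from m=29:
  N(29)=1, N(28)=1, N(27)=2, N(26)=3
N(26) = 3


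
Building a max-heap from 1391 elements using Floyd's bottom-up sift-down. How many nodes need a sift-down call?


In a heap of 1391 elements (0-indexed array):
  Last element index: 1390
  Parent of last element: floor((1390 - 1) / 2) = 694
  Internal nodes: indices 0 to 694
  Count = floor(1391/2) = 695


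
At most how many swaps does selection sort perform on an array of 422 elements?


Each of the 421 passes places one element in its final position.
Pass 1: swap minimum into position 0
Pass 2: swap minimum of remaining into position 1
...
Pass 421: last two elements, one swap
Maximum swaps = 422 - 1 = 421


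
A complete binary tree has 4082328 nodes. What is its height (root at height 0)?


In a complete binary tree, level k holds nodes 2^k .. 2^(k+1)-1 (1-indexed).
Height = floor(log2(n)) = floor(log2(4082328)) = 21
Check: 2^21 = 2097152 <= 4082328 < 4194304 = 2^22


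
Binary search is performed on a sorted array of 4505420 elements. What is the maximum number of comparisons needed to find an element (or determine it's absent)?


Binary search halves the search space each comparison:
  Step 1: search space = 4505420 -> 2252710
  Step 2: search space = 2252710 -> 1126355
  Step 3: search space = 1126355 -> 563177
  Step 4: search space = 563177 -> 281588
  Step 5: search space = 281588 -> 140794
  Step 6: search space = 140794 -> 70397
  Step 7: search space = 70397 -> 35198
  Step 8: search space = 35198 -> 17599
  Step 9: search space = 17599 -> 8799
  Step 10: search space = 8799 -> 4399
  Step 11: search space = 4399 -> 2199
  Step 12: search space = 2199 -> 1099
  Step 13: search space = 1099 -> 549
  Step 14: search space = 549 -> 274
  Step 15: search space = 274 -> 137
  Step 16: search space = 137 -> 68
  Step 17: search space = 68 -> 34
  Step 18: search space = 34 -> 17
  Step 19: search space = 17 -> 8
  Step 20: search space = 8 -> 4
  Step 21: search space = 4 -> 2
  Step 22: search space = 2 -> 1
  Step 23: search space = 1 (final check)
Maximum comparisons = floor(log2(4505420)) + 1 = 22 + 1 = 23


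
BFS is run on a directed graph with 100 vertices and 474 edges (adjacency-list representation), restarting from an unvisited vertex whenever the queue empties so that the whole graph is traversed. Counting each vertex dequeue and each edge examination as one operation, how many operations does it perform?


A full BFS traversal dequeues each vertex exactly once and examines each directed edge exactly once.
V = 100 (vertex processing cost)
E = 474 (edge examination cost)
Total operations proportional to V + E = 100 + 474 = 574


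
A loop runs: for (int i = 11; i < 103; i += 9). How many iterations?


Loop starts at i = 11, increments by 9, stops when i >= 103.
Number of iterations = ceil((103 - 11) / 9)
= ceil(92 / 9)
= 11


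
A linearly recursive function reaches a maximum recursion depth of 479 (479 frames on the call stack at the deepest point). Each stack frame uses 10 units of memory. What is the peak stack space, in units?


Maximum recursion depth = 479 frames
Memory per frame = 10 units
Total stack space = depth * frame_size
= 479 * 10 = 4790


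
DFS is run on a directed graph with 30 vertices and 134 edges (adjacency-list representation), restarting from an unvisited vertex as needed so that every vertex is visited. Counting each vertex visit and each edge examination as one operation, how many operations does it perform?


A full DFS traversal processes each vertex exactly once (push/pop on stack).
Each directed edge is examined once.
V = 30, E = 134
V + E = 164


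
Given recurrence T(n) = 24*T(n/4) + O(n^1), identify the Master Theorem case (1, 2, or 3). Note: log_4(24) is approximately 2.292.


Master Theorem parameters: a=24, b=4, c=1
log_b(a) = 2.292
Compare b^c with a: 4^1 = 4 < 24, so c < log_b(a).
Comparing c=1 vs log_b(a)=2.292:
1 < 2.292 => Case 1
Result: T(n) = O(n^(log_4 24)) ~ O(n^2.292)
Master Theorem case = 1


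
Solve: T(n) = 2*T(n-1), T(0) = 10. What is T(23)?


Unrolling:
T(23) = 2*T(22) = 2^2*T(21) = ... = 2^23*T(0)
= 2^23 * 10
= 8388608 * 10 = 83886080


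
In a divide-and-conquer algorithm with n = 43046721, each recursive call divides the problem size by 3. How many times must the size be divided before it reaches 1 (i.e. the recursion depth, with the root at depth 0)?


Number of divisions = log_3(43046721)
Sizes: 43046721 -> 14348907 -> 4782969 -> 1594323 -> 531441 -> 177147 -> 59049 -> 19683 -> 6561 -> 2187 -> 729 -> 243 -> 81 -> 27 -> 9 -> 3 -> 1 (16 divisions)
Recursion depth = 16


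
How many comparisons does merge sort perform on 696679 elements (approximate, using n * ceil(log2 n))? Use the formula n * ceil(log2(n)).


Recursion depth: ceil(log2(696679)) = 20
Each recursion level merges n = 696679 elements
Total = 696679 * 20 = 13933580


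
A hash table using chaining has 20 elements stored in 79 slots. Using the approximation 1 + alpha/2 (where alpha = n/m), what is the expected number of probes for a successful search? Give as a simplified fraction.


Load factor alpha = n/m = 20/79
Expected probes = 1 + alpha/2 = 1 + 20/(2*79)
= 1 + 20/158
= 158/158 + 20/158
= 178/158
Simplify: 89/79


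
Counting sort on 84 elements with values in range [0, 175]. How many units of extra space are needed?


Output array size: 84 (to store sorted result)
Count array size: 176 (one slot per possible value, range 0 to 175)
Total extra space = 84 + 176 = 260


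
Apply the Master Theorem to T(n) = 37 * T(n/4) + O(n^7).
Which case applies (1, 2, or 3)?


The Master Theorem: T(n) = a*T(n/b) + O(n^c)
  a = 37, b = 4, c = 7
log_b(a) = log_4(37) ~ 2.605
Compare b^c with a: 4^7 = 16384 > 37, so c > log_b(a).
Since c > log_b(a), Case 3 applies.
T(n) = O(n^7)
Master Theorem case = 3


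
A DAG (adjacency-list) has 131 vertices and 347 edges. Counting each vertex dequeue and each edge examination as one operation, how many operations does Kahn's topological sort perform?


V = 131 (vertex processing)
E = 347 (edge processing)
V + E = 131 + 347 = 478


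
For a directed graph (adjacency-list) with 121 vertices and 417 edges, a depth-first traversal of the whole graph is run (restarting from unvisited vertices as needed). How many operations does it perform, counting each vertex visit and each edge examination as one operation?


A full DFS traversal visits each vertex once and examines each edge once.
V = 121
E = 417
Sum = 121 + 417 = 538


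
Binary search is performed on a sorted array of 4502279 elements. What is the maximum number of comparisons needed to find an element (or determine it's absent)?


Binary search halves the search space each comparison:
  Step 1: search space = 4502279 -> 2251139
  Step 2: search space = 2251139 -> 1125569
  Step 3: search space = 1125569 -> 562784
  Step 4: search space = 562784 -> 281392
  Step 5: search space = 281392 -> 140696
  Step 6: search space = 140696 -> 70348
  Step 7: search space = 70348 -> 35174
  Step 8: search space = 35174 -> 17587
  Step 9: search space = 17587 -> 8793
  Step 10: search space = 8793 -> 4396
  Step 11: search space = 4396 -> 2198
  Step 12: search space = 2198 -> 1099
  Step 13: search space = 1099 -> 549
  Step 14: search space = 549 -> 274
  Step 15: search space = 274 -> 137
  Step 16: search space = 137 -> 68
  Step 17: search space = 68 -> 34
  Step 18: search space = 34 -> 17
  Step 19: search space = 17 -> 8
  Step 20: search space = 8 -> 4
  Step 21: search space = 4 -> 2
  Step 22: search space = 2 -> 1
  Step 23: search space = 1 (final check)
Maximum comparisons = floor(log2(4502279)) + 1 = 22 + 1 = 23


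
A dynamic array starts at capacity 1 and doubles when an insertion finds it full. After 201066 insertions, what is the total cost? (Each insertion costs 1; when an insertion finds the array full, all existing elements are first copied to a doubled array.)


Insertion cost: 201066 (one per element)
Resizes occur just before inserting elements 2, 3, 5, 9, ...
Elements copied at each resize: 1 + 2 + 4 + 8 + 16 + 32 + 64 + 128 + 256 + 512 + 1024 + 2048 + 4096 + 8192 + 16384 + 32768 + 65536 + 131072
Sum of copies = 262143 (geometric series: 2^k - 1)
Total = 201066 + 262143 = 463209


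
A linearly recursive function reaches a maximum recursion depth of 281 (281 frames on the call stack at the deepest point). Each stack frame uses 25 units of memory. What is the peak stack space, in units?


Maximum recursion depth = 281 frames
Memory per frame = 25 units
Total stack space = depth * frame_size
= 281 * 25 = 7025


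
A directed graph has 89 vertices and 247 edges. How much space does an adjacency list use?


Adjacency list: one list head per vertex + one entry per edge
Vertex heads: 89
Edge entries: 247
Total = 89 + 247 = 336


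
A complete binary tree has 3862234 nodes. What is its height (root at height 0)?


In a complete binary tree, level k holds nodes 2^k .. 2^(k+1)-1 (1-indexed).
Height = floor(log2(n)) = floor(log2(3862234)) = 21
Check: 2^21 = 2097152 <= 3862234 < 4194304 = 2^22


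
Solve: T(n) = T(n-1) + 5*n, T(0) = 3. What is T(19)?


Expanding the recurrence:
T(19) = T(18) + 5*19
       = T(17) + 5*18 + 5*19
       ...
       = T(0) + 5*(1 + 2 + ... + 19)
       = 3 + 5 * 19*20/2
       = 3 + 5 * 190
       = 3 + 950 = 953


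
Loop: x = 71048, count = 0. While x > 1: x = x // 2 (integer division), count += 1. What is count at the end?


The variable x halves each step:
x = 71048 -> 35524 -> 17762 -> 8881 -> 4440 -> 2220 -> 1110 -> 555 -> 277 -> 138 -> 69 -> 34 -> 17 -> 8 -> 4 -> 2 -> 1
Number of halvings = floor(log2(71048)) = 16


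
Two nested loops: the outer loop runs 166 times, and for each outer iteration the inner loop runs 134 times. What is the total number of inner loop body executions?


Outer loop: 166 iterations
Inner loop: 134 iterations per outer iteration
Total = 166 * 134 = 22244


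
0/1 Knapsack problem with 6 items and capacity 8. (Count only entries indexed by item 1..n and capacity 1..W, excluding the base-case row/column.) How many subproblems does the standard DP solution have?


The DP table is indexed by (item, capacity).
Rows: 6 items
Columns: 8 capacity values (1 to W)
Total subproblems = 6 * 8 = 48


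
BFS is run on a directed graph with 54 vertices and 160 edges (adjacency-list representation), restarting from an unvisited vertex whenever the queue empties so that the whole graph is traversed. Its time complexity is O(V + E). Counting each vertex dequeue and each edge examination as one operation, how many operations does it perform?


A full BFS traversal dequeues each vertex exactly once and examines each directed edge exactly once.
V = 54 (vertex processing cost)
E = 160 (edge examination cost)
Total operations proportional to V + E = 54 + 160 = 214


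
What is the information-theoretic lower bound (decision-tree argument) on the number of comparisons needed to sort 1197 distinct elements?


A binary decision tree of height h has at most 2^h leaves and needs at least n! of them, so h >= ceil(log2(n!)).
1197! is far too large to multiply out, so use Stirling's series:
  ln(n!) ~ n ln n - n + (1/2) ln(2 pi n) + 1/(12n)  (error below 1/(360 n^3), negligible here)
  ln(1197) = 7.0875737
  n ln n = 1197 * 7.0875737 = 8483.8257
  (1/2) ln(2 pi * 1197) = (1/2) ln(7520.9728) = 4.4627
  1/(12*1197) = 0.0001
  ln(1197!) ~ 8483.8257 - 1197 + 4.4627 + 0.0001 = 7291.2885
Convert to base 2: log2(1197!) = 7291.2885 / ln 2 = 7291.2885 / 0.69314718 = 10519.1058
ceil(10519.1058) = 10520


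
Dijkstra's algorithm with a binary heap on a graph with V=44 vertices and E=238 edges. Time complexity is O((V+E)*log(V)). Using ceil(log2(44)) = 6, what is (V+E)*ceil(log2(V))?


Dijkstra with a binary heap: each vertex is extracted once, each edge may relax once.
Each heap operation costs O(log V).
V + E = 44 + 238 = 282
ceil(log2(44)) = 6 (since 2^5 = 32 < 44 <= 64 = 2^6)
Total heap work = (V+E) * ceil(log2(V)) = 282 * 6 = 1692


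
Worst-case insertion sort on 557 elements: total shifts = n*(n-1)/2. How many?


Sum of shifts = 1 + 2 + 3 + ... + 556
= 557 * 556 / 2
= 309692 / 2
= 154846


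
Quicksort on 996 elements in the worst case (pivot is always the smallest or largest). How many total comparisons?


In the worst case, each partition step picks the worst pivot:
  Partition 1: 995 comparisons (n-1 elements to compare)
  Partition 2: 994 comparisons
  Partition 3: 993 comparisons
  Partition 4: 992 comparisons
  Partition 5: 991 comparisons
  ...
  Last partition: 0 comparisons
Total = (n-1) + (n-2) + ... + 1 + 0 = n*(n-1)/2
= 996*995/2 = 495510


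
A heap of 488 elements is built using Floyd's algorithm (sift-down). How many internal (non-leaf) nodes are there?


Leaf nodes occupy roughly half the array.
Sift-down is called for each internal node, starting from the last one.
Internal nodes = floor(n/2) = floor(488/2) = 244


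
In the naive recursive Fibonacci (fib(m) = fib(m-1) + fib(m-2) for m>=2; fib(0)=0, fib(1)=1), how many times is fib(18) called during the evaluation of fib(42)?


Let N(m) = number of times fib(m) is called while evaluating fib(42).
N(42) = 1 (the initial call).
N(41) = 1 (only fib(42) calls it).
For 1 <= m <= 40: fib(m) is called by fib(m+1) and fib(m+2), so
  N(m) = N(m+1) + N(m+2).
fib(0) is called only by fib(2), so N(0) = N(2).
Walk down from m=42:
  N(42)=1, N(41)=1, N(40)=2, N(39)=3, N(38)=5, N(37)=8, N(36)=13, N(35)=21, N(34)=34, N(33)=55, N(32)=89, N(31)=144, N(30)=233, N(29)=377, N(28)=610, N(27)=987, N(26)=1597, N(25)=2584, N(24)=4181, N(23)=6765, N(22)=10946, N(21)=17711, N(20)=28657, N(19)=46368, N(18)=75025
N(18) = 75025


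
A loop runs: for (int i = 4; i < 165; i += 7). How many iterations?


Loop starts at i = 4, increments by 7, stops when i >= 165.
Number of iterations = ceil((165 - 4) / 7)
= ceil(161 / 7)
= 23


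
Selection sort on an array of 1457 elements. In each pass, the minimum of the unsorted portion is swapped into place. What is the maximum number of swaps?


Selection sort performs one swap per pass:
  Pass 1: find min in positions 0 to 1456, swap with position 0
  Pass 2: find min in positions 1 to 1456, swap with position 1
  Pass 3: find min in positions 2 to 1456, swap with position 2
  Pass 4: find min in positions 3 to 1456, swap with position 3
  Pass 5: find min in positions 4 to 1456, swap with position 4
  ... (1451 more passes)
Total passes (and swaps) = n - 1 = 1457 - 1 = 1456


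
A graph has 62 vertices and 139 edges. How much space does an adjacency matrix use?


Adjacency matrix: V x V grid of entries
Space = V^2 = 62^2 = 62 * 62 = 3844


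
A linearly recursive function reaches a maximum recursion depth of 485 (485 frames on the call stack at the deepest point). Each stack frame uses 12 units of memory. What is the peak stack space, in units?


Maximum recursion depth = 485 frames
Memory per frame = 12 units
Total stack space = depth * frame_size
= 485 * 12 = 5820


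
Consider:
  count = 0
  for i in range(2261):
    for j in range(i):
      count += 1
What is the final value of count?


For each i, the inner loop runs i times:
  i=0: inner runs 0 times
  i=1: inner runs 1 time
  i=2: inner runs 2 times
  i=3: inner runs 3 times
  i=4: inner runs 4 times
  i=5: inner runs 5 times
  i=6: inner runs 6 times
  i=7: inner runs 7 times
  ...
Total = 0 + 1 + 2 + ... + 2260 = 2261*(2261-1)/2 = 2554930


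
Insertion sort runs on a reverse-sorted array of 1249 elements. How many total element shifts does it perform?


Sum of shifts = 1 + 2 + 3 + ... + 1248
= 1249 * 1248 / 2
= 1558752 / 2
= 779376


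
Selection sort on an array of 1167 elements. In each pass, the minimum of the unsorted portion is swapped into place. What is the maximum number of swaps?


Selection sort performs one swap per pass:
  Pass 1: find min in positions 0 to 1166, swap with position 0
  Pass 2: find min in positions 1 to 1166, swap with position 1
  Pass 3: find min in positions 2 to 1166, swap with position 2
  Pass 4: find min in positions 3 to 1166, swap with position 3
  Pass 5: find min in positions 4 to 1166, swap with position 4
  ... (1161 more passes)
Total passes (and swaps) = n - 1 = 1167 - 1 = 1166


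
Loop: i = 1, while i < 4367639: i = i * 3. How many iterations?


i multiplies by 3 each step:
i = 1 -> 3 -> 9 -> 27 -> 81 -> 243 -> 729 -> 2187 -> 6561 -> 19683 -> 59049 -> 177147 -> 531441 -> 1594323 -> 4782969 (stop)
Iterations = ceil(log_3(4367639)) = 14


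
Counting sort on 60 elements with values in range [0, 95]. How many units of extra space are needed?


Output array size: 60 (to store sorted result)
Count array size: 96 (one slot per possible value, range 0 to 95)
Total extra space = 60 + 96 = 156


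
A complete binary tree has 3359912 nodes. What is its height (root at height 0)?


In a complete binary tree, level k holds nodes 2^k .. 2^(k+1)-1 (1-indexed).
Height = floor(log2(n)) = floor(log2(3359912)) = 21
Check: 2^21 = 2097152 <= 3359912 < 4194304 = 2^22


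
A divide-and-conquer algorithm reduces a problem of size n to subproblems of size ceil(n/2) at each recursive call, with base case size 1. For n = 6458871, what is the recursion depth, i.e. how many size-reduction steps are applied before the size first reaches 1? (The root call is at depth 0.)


Each step divides the size by 2 (rounding up); after k steps the size is ceil(n/2^k), which equals 1 exactly when 2^k >= n.
So the depth is the smallest k with 2^k >= 6458871, i.e. ceil(log_2(6458871)).
2^22 = 4194304 < 6458871 <= 8388608 = 2^23
Recursion depth = 23


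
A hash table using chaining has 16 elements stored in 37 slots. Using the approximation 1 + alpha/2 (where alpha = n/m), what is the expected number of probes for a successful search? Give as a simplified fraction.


Load factor alpha = n/m = 16/37
Expected probes = 1 + alpha/2 = 1 + 16/(2*37)
= 1 + 16/74
= 74/74 + 16/74
= 90/74
Simplify: 45/37


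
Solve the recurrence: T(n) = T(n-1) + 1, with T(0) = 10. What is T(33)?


Unrolling the recurrence:
T(33) = T(32) + 1
       = T(31) + 1 + 1
       = T(30) + 1*3
       ...
       = T(0) + 1*33
       = 10 + 33 = 43


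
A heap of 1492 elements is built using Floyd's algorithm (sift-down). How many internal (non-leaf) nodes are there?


Leaf nodes occupy roughly half the array.
Sift-down is called for each internal node, starting from the last one.
Internal nodes = floor(n/2) = floor(1492/2) = 746


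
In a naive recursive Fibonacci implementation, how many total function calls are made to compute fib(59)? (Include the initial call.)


Let C(m) = total calls to evaluate fib(m). Then C(0)=C(1)=1, and
C(m) = 1 + C(m-1) + C(m-2) for m >= 2.
Build the table (each entry = 1 + previous two):
  C(0) = 1
  C(1) = 1
  C(2) = 1 + 1 + 1 = 3
  C(3) = 1 + 3 + 1 = 5
  C(4) = 1 + 5 + 3 = 9
  C(5) = 1 + 9 + 5 = 15
  C(6) = 1 + 15 + 9 = 25
  C(7) = 1 + 25 + 15 = 41
  C(8) = 1 + 41 + 25 = 67
  C(9) = 1 + 67 + 41 = 109
  C(10) = 1 + 109 + 67 = 177
  C(11) = 1 + 177 + 109 = 287
  C(12) = 1 + 287 + 177 = 465
  C(13) = 1 + 465 + 287 = 753
  C(14) = 1 + 753 + 465 = 1219
  C(15) = 1 + 1219 + 753 = 1973
  C(16) = 1 + 1973 + 1219 = 3193
  C(17) = 1 + 3193 + 1973 = 5167
  C(18) = 1 + 5167 + 3193 = 8361
  C(19) = 1 + 8361 + 5167 = 13529
  C(20) = 1 + 13529 + 8361 = 21891
  C(21) = 1 + 21891 + 13529 = 35421
  C(22) = 1 + 35421 + 21891 = 57313
  C(23) = 1 + 57313 + 35421 = 92735
  C(24) = 1 + 92735 + 57313 = 150049
  C(25) = 1 + 150049 + 92735 = 242785
  C(26) = 1 + 242785 + 150049 = 392835
  C(27) = 1 + 392835 + 242785 = 635621
  C(28) = 1 + 635621 + 392835 = 1028457
  C(29) = 1 + 1028457 + 635621 = 1664079
  C(30) = 1 + 1664079 + 1028457 = 2692537
  C(31) = 1 + 2692537 + 1664079 = 4356617
  C(32) = 1 + 4356617 + 2692537 = 7049155
  C(33) = 1 + 7049155 + 4356617 = 11405773
  C(34) = 1 + 11405773 + 7049155 = 18454929
  C(35) = 1 + 18454929 + 11405773 = 29860703
  C(36) = 1 + 29860703 + 18454929 = 48315633
  C(37) = 1 + 48315633 + 29860703 = 78176337
  C(38) = 1 + 78176337 + 48315633 = 126491971
  C(39) = 1 + 126491971 + 78176337 = 204668309
  C(40) = 1 + 204668309 + 126491971 = 331160281
  C(41) = 1 + 331160281 + 204668309 = 535828591
  C(42) = 1 + 535828591 + 331160281 = 866988873
  C(43) = 1 + 866988873 + 535828591 = 1402817465
  C(44) = 1 + 1402817465 + 866988873 = 2269806339
  C(45) = 1 + 2269806339 + 1402817465 = 3672623805
  C(46) = 1 + 3672623805 + 2269806339 = 5942430145
  C(47) = 1 + 5942430145 + 3672623805 = 9615053951
  C(48) = 1 + 9615053951 + 5942430145 = 15557484097
  C(49) = 1 + 15557484097 + 9615053951 = 25172538049
  C(50) = 1 + 25172538049 + 15557484097 = 40730022147
  C(51) = 1 + 40730022147 + 25172538049 = 65902560197
  C(52) = 1 + 65902560197 + 40730022147 = 106632582345
  C(53) = 1 + 106632582345 + 65902560197 = 172535142543
  C(54) = 1 + 172535142543 + 106632582345 = 279167724889
  C(55) = 1 + 279167724889 + 172535142543 = 451702867433
  C(56) = 1 + 451702867433 + 279167724889 = 730870592323
  C(57) = 1 + 730870592323 + 451702867433 = 1182573459757
  C(58) = 1 + 1182573459757 + 730870592323 = 1913444052081
  C(59) = 1 + 1913444052081 + 1182573459757 = 3096017511839
Total calls for fib(59) = 3096017511839


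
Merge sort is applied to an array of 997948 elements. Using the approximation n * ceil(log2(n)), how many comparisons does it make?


Merge sort divides the array into halves recursively.
Number of levels = ceil(log2(997948)) = 20
At each level, approximately n = 997948 comparisons are needed for merging.
Total comparisons ~ n * ceil(log2(n)) = 997948 * 20 = 19958960


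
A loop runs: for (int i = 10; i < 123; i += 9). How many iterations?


Loop starts at i = 10, increments by 9, stops when i >= 123.
Number of iterations = ceil((123 - 10) / 9)
= ceil(113 / 9)
= 13


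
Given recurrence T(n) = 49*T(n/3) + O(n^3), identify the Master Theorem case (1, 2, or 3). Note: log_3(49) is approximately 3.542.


Master Theorem parameters: a=49, b=3, c=3
log_b(a) = 3.542
Compare b^c with a: 3^3 = 27 < 49, so c < log_b(a).
Comparing c=3 vs log_b(a)=3.542:
3 < 3.542 => Case 1
Result: T(n) = O(n^(log_3 49)) ~ O(n^3.542)
Master Theorem case = 1


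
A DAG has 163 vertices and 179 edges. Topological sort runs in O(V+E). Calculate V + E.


V = 163 (vertex processing)
E = 179 (edge processing)
V + E = 163 + 179 = 342


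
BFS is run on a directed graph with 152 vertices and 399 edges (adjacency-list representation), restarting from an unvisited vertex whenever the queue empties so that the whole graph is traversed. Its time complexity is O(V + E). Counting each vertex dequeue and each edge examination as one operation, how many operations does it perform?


A full BFS traversal dequeues each vertex exactly once and examines each directed edge exactly once.
V = 152 (vertex processing cost)
E = 399 (edge examination cost)
Total operations proportional to V + E = 152 + 399 = 551


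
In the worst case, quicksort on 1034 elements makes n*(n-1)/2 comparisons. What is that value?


Sum of comparisons per partition:
1033 + 1032 + ... + 1 + 0
= 1034 * (1034 - 1) / 2
= 1034 * 1033 / 2
= 534061


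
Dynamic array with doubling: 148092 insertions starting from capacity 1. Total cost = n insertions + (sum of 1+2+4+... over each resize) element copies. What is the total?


n = 148092
Insertion costs: 148092
Resizes copy 1, 2, 4, ... up to the largest power of 2 that is <= n-1 = 148091, i.e. 131072.
Copy costs = 1 + 2 + 4 + 8 + 16 + 32 + 64 + 128 + 256 + 512 + 1024 + 2048 + 4096 + 8192 + 16384 + 32768 + 65536 + 131072 = 262143
Total = 148092 + 262143 = 410235


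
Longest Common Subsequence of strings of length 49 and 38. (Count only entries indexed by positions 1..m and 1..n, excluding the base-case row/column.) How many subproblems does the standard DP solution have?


DP table indexed by positions in both strings.
First string: 49 positions
Second string: 38 positions
Total = 49 * 38 = 1862


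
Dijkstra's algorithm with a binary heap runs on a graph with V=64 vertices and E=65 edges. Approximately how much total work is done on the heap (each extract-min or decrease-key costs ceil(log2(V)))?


Dijkstra with a binary heap: each vertex is extracted once, each edge may relax once.
Each heap operation costs O(log V).
V + E = 64 + 65 = 129
ceil(log2(64)) = 6 (since 2^5 = 32 < 64 <= 64 = 2^6)
Total heap work = (V+E) * ceil(log2(V)) = 129 * 6 = 774


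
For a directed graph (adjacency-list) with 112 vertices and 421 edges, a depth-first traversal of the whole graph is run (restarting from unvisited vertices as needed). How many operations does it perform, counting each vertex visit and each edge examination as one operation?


A full DFS traversal visits each vertex once and examines each edge once.
V = 112
E = 421
Sum = 112 + 421 = 533


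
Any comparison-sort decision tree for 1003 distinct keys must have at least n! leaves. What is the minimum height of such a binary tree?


A binary decision tree of height h has at most 2^h leaves and needs at least n! of them, so h >= ceil(log2(n!)).
1003! is far too large to multiply out, so use Stirling's series:
  ln(n!) ~ n ln n - n + (1/2) ln(2 pi n) + 1/(12n)  (error below 1/(360 n^3), negligible here)
  ln(1003) = 6.9107508
  n ln n = 1003 * 6.9107508 = 6931.4831
  (1/2) ln(2 pi * 1003) = (1/2) ln(6302.0349) = 4.3743
  1/(12*1003) = 0.0001
  ln(1003!) ~ 6931.4831 - 1003 + 4.3743 + 0.0001 = 5932.8575
Convert to base 2: log2(1003!) = 5932.8575 / ln 2 = 5932.8575 / 0.69314718 = 8559.3041
ceil(8559.3041) = 8560


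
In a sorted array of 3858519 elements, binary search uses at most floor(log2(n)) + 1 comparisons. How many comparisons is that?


Halving sequence: 3858519 -> 1929259 -> 964629 -> 482314 -> 241157 -> 120578 -> 60289 -> 30144 -> 15072 -> 7536 -> 3768 -> 1884 -> 942 -> 471 -> 235 -> 117 -> 58 -> 29 -> 14 -> 7 -> 3 -> 1
Number of halvings = 21
Max comparisons = 21 + 1 = 22


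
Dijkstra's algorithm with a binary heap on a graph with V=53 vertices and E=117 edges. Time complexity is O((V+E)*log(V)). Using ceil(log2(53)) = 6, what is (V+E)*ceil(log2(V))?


Dijkstra with a binary heap: each vertex is extracted once, each edge may relax once.
Each heap operation costs O(log V).
V + E = 53 + 117 = 170
ceil(log2(53)) = 6 (since 2^5 = 32 < 53 <= 64 = 2^6)
Total heap work = (V+E) * ceil(log2(V)) = 170 * 6 = 1020


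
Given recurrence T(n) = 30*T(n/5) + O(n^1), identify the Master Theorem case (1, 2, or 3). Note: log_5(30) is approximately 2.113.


Master Theorem parameters: a=30, b=5, c=1
log_b(a) = 2.113
Compare b^c with a: 5^1 = 5 < 30, so c < log_b(a).
Comparing c=1 vs log_b(a)=2.113:
1 < 2.113 => Case 1
Result: T(n) = O(n^(log_5 30)) ~ O(n^2.113)
Master Theorem case = 1


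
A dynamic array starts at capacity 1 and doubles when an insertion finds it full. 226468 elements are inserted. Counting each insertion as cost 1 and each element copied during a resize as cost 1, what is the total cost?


n = 226468
Insertion costs: 226468
Resizes copy 1, 2, 4, ... up to the largest power of 2 that is <= n-1 = 226467, i.e. 131072.
Copy costs = 1 + 2 + 4 + 8 + 16 + 32 + 64 + 128 + 256 + 512 + 1024 + 2048 + 4096 + 8192 + 16384 + 32768 + 65536 + 131072 = 262143
Total = 226468 + 262143 = 488611


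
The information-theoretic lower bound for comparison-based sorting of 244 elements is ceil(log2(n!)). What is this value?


A binary decision tree of height h has at most 2^h leaves and needs at least n! of them, so h >= ceil(log2(n!)).
244! is far too large to multiply out, so use Stirling's series:
  ln(n!) ~ n ln n - n + (1/2) ln(2 pi n) + 1/(12n)  (error below 1/(360 n^3), negligible here)
  ln(244) = 5.4971682
  n ln n = 244 * 5.4971682 = 1341.3090
  (1/2) ln(2 pi * 244) = (1/2) ln(1533.0972) = 3.6675
  1/(12*244) = 0.0003
  ln(244!) ~ 1341.3090 - 244 + 3.6675 + 0.0003 = 1100.9768
Convert to base 2: log2(244!) = 1100.9768 / ln 2 = 1100.9768 / 0.69314718 = 1588.3738
ceil(1588.3738) = 1589


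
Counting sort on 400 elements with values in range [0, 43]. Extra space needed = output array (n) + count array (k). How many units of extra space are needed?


Output array size: 400 (to store sorted result)
Count array size: 44 (one slot per possible value, range 0 to 43)
Total extra space = 400 + 44 = 444


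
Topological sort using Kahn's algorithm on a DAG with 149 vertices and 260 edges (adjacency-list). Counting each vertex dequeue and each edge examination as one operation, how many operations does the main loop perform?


Kahn's algorithm:
  1. Compute in-degrees: O(V + E)
  2. Process queue: each vertex dequeued once (O(V))
     each edge examined once (O(E))
Total = V + E = 149 + 260 = 409


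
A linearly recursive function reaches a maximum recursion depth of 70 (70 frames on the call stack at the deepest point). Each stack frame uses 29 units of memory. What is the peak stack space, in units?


Maximum recursion depth = 70 frames
Memory per frame = 29 units
Total stack space = depth * frame_size
= 70 * 29 = 2030


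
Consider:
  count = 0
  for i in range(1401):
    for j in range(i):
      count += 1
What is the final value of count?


For each i, the inner loop runs i times:
  i=0: inner runs 0 times
  i=1: inner runs 1 time
  i=2: inner runs 2 times
  i=3: inner runs 3 times
  i=4: inner runs 4 times
  i=5: inner runs 5 times
  i=6: inner runs 6 times
  i=7: inner runs 7 times
  ...
Total = 0 + 1 + 2 + ... + 1400 = 1401*(1401-1)/2 = 980700


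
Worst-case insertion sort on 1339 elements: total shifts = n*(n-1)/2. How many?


Sum of shifts = 1 + 2 + 3 + ... + 1338
= 1339 * 1338 / 2
= 1791582 / 2
= 895791


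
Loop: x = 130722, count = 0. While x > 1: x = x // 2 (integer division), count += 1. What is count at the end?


The variable x halves each step:
x = 130722 -> 65361 -> 32680 -> 16340 -> 8170 -> 4085 -> 2042 -> 1021 -> 510 -> 255 -> 127 -> 63 -> 31 -> 15 -> 7 -> 3 -> 1
Number of halvings = floor(log2(130722)) = 16


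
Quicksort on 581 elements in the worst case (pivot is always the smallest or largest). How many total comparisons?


In the worst case, each partition step picks the worst pivot:
  Partition 1: 580 comparisons (n-1 elements to compare)
  Partition 2: 579 comparisons
  Partition 3: 578 comparisons
  Partition 4: 577 comparisons
  Partition 5: 576 comparisons
  ...
  Last partition: 0 comparisons
Total = (n-1) + (n-2) + ... + 1 + 0 = n*(n-1)/2
= 581*580/2 = 168490


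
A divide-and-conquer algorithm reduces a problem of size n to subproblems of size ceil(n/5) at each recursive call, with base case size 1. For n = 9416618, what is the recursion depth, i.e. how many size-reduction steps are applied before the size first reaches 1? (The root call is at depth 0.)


Each step divides the size by 5 (rounding up); after k steps the size is ceil(n/5^k), which equals 1 exactly when 5^k >= n.
So the depth is the smallest k with 5^k >= 9416618, i.e. ceil(log_5(9416618)).
5^9 = 1953125 < 9416618 <= 9765625 = 5^10
Recursion depth = 10


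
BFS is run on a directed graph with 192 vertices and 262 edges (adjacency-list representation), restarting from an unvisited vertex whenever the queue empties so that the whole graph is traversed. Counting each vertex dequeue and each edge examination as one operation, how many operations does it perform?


A full BFS traversal dequeues each vertex exactly once and examines each directed edge exactly once.
V = 192 (vertex processing cost)
E = 262 (edge examination cost)
Total operations proportional to V + E = 192 + 262 = 454


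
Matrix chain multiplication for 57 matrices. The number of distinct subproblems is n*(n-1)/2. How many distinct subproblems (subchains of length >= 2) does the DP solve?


Subproblems are indexed by (i, j) where i < j.
Number of such pairs = n*(n-1)/2
= 57 * 56 / 2
= 1596


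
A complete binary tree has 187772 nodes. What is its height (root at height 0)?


In a complete binary tree, level k holds nodes 2^k .. 2^(k+1)-1 (1-indexed).
Height = floor(log2(n)) = floor(log2(187772)) = 17
Check: 2^17 = 131072 <= 187772 < 262144 = 2^18


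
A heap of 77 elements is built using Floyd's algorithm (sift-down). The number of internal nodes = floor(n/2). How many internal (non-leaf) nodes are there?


Leaf nodes occupy roughly half the array.
Sift-down is called for each internal node, starting from the last one.
Internal nodes = floor(n/2) = floor(77/2) = 38


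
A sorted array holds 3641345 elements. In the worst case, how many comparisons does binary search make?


Halving sequence: 3641345 -> 1820672 -> 910336 -> 455168 -> 227584 -> 113792 -> 56896 -> 28448 -> 14224 -> 7112 -> 3556 -> 1778 -> 889 -> 444 -> 222 -> 111 -> 55 -> 27 -> 13 -> 6 -> 3 -> 1
Number of halvings = 21
Max comparisons = 21 + 1 = 22


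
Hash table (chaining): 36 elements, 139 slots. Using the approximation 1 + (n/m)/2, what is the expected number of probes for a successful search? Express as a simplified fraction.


Computing expected probes:
alpha = 36/139
= 1 + alpha/2
= 1 + 36/(2*139)
= (2*139 + 36) / (2*139)
= 314/278 = 157/139


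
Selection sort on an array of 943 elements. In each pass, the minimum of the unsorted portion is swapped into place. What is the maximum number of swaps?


Selection sort performs one swap per pass:
  Pass 1: find min in positions 0 to 942, swap with position 0
  Pass 2: find min in positions 1 to 942, swap with position 1
  Pass 3: find min in positions 2 to 942, swap with position 2
  Pass 4: find min in positions 3 to 942, swap with position 3
  Pass 5: find min in positions 4 to 942, swap with position 4
  ... (937 more passes)
Total passes (and swaps) = n - 1 = 943 - 1 = 942


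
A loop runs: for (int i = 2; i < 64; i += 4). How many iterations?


Loop starts at i = 2, increments by 4, stops when i >= 64.
Number of iterations = ceil((64 - 2) / 4)
= ceil(62 / 4)
= 16


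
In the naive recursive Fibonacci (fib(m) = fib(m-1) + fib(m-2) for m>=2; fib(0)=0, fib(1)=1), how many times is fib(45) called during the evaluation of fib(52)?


Let N(m) = number of times fib(m) is called while evaluating fib(52).
N(52) = 1 (the initial call).
N(51) = 1 (only fib(52) calls it).
For 1 <= m <= 50: fib(m) is called by fib(m+1) and fib(m+2), so
  N(m) = N(m+1) + N(m+2).
fib(0) is called only by fib(2), so N(0) = N(2).
Walk down from m=52:
  N(52)=1, N(51)=1, N(50)=2, N(49)=3, N(48)=5, N(47)=8, N(46)=13, N(45)=21
N(45) = 21


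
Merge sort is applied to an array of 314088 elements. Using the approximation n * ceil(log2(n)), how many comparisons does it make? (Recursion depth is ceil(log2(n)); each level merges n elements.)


Merge sort divides the array into halves recursively.
Number of levels = ceil(log2(314088)) = 19
At each level, approximately n = 314088 comparisons are needed for merging.
Total comparisons ~ n * ceil(log2(n)) = 314088 * 19 = 5967672


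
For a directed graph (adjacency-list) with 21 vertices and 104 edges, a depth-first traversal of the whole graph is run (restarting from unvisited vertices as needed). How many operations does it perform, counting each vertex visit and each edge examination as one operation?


A full DFS traversal visits each vertex once and examines each edge once.
V = 21
E = 104
Sum = 21 + 104 = 125


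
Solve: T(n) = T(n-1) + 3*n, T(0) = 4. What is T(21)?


Expanding the recurrence:
T(21) = T(20) + 3*21
       = T(19) + 3*20 + 3*21
       ...
       = T(0) + 3*(1 + 2 + ... + 21)
       = 4 + 3 * 21*22/2
       = 4 + 3 * 231
       = 4 + 693 = 697


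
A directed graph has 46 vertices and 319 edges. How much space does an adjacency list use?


Adjacency list: one list head per vertex + one entry per edge
Vertex heads: 46
Edge entries: 319
Total = 46 + 319 = 365


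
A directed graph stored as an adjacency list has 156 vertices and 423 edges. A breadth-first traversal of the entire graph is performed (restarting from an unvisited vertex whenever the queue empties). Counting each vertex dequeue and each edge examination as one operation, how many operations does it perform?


A full BFS traversal dequeues each vertex once and examines each edge once.
Vertex visits: 156
Edge visits: 423
V + E = 156 + 423 = 579


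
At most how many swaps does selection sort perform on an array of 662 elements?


Each of the 661 passes places one element in its final position.
Pass 1: swap minimum into position 0
Pass 2: swap minimum of remaining into position 1
...
Pass 661: last two elements, one swap
Maximum swaps = 662 - 1 = 661


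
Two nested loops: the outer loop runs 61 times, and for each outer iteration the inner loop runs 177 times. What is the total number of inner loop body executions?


Outer loop: 61 iterations
Inner loop: 177 iterations per outer iteration
Total = 61 * 177 = 10797


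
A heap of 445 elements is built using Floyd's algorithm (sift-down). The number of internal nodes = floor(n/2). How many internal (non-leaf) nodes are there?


Leaf nodes occupy roughly half the array.
Sift-down is called for each internal node, starting from the last one.
Internal nodes = floor(n/2) = floor(445/2) = 222


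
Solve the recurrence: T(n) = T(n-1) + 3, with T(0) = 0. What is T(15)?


Unrolling the recurrence:
T(15) = T(14) + 3
       = T(13) + 3 + 3
       = T(12) + 3*3
       ...
       = T(0) + 3*15
       = 0 + 45 = 45


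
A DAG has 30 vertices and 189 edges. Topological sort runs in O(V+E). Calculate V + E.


V = 30 (vertex processing)
E = 189 (edge processing)
V + E = 30 + 189 = 219


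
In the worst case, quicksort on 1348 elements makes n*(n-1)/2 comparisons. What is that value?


Sum of comparisons per partition:
1347 + 1346 + ... + 1 + 0
= 1348 * (1348 - 1) / 2
= 1348 * 1347 / 2
= 907878


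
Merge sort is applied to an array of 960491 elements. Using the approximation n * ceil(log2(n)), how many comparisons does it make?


Merge sort divides the array into halves recursively.
Number of levels = ceil(log2(960491)) = 20
At each level, approximately n = 960491 comparisons are needed for merging.
Total comparisons ~ n * ceil(log2(n)) = 960491 * 20 = 19209820


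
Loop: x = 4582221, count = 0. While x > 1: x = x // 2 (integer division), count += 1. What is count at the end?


The variable x halves each step:
x = 4582221 -> 2291110 -> 1145555 -> 572777 -> 286388 -> 143194 -> 71597 -> 35798 -> 17899 -> 8949 -> 4474 -> 2237 -> 1118 -> 559 -> 279 -> 139 -> 69 -> 34 -> 17 -> 8 -> 4 -> 2 -> 1
Number of halvings = floor(log2(4582221)) = 22


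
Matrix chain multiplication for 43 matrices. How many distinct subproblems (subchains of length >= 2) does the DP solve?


Subproblems are indexed by (i, j) where i < j.
Number of such pairs = n*(n-1)/2
= 43 * 42 / 2
= 903


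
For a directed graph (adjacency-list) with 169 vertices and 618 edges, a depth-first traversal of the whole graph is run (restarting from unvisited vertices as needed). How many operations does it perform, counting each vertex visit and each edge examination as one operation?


A full DFS traversal visits each vertex once and examines each edge once.
V = 169
E = 618
Sum = 169 + 618 = 787
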